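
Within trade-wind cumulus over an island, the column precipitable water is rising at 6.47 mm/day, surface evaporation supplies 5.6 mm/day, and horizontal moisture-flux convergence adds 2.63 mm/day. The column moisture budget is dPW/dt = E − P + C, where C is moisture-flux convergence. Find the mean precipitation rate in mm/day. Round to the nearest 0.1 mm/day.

P ≈ 1.8 mm/day

dPW/dt = +6.47 mm/day.
P = E + C − dPW/dt = 5.6 + (2.63) − (+6.47) = 1.8 mm/day.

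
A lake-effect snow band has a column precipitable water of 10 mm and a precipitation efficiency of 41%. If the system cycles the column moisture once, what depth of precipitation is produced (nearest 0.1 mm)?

precipitation ≈ 4.1 mm

Precipitation = ε × PW = 0.41 × 10 = 4.1 mm.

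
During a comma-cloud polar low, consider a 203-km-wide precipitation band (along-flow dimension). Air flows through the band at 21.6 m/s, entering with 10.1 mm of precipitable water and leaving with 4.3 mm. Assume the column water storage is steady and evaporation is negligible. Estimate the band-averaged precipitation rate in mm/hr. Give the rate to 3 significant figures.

R ≈ 2.22 mm/hr

Column moisture flux per unit crosswind length is F = V × PW.
Inflow: F_in = 21.6 × 10.1 = 218.16 mm·m/s
Outflow: F_out = 21.6 × 4.3 = 92.88 mm·m/s
Steady-state rate R = (F_in − F_out)/L = (218.16 − 92.88) / 203000 m = 6.171e-04 mm/s.
R = 6.171e-04 × 3600 = 2.22 mm/hr.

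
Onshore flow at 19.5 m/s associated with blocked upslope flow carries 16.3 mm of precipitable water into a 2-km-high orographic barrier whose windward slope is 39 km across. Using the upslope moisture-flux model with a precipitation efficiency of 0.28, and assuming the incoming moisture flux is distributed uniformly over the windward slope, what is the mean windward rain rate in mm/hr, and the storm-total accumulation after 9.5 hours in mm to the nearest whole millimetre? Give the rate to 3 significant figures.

R ≈ 8.22 mm/hr; total ≈ 78 mm

Incoming column moisture flux per unit ridge length: F = V × PW = 19.5 × 16.3 = 317.85 mm·m/s.
Spread over the 39 km slope with efficiency ε = 0.28: R = ε·F/W = 0.28 × 317.85 / 39000 m = 2.282e-03 mm/s.
R = 2.282e-03 × 3600 = 8.22 mm/hr.
Over 9.5 h: total = 8.22 × 9.5 = 78.09 ≈ 78 mm.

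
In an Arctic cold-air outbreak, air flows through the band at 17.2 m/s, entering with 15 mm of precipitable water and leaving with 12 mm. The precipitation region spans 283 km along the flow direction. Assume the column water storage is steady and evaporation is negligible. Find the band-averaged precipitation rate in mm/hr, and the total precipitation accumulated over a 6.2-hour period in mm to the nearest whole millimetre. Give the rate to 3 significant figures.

Column moisture flux per unit crosswind length is F = V × PW.
Inflow: F_in = 17.2 × 15 = 258 mm·m/s
Outflow: F_out = 17.2 × 12 = 206.4 mm·m/s
Steady-state rate R = (F_in − F_out)/L = (258 − 206.4) / 283000 m = 1.823e-04 mm/s.
R = 1.823e-04 × 3600 = 0.656 mm/hr.
Over 6.2 h: total = 0.656 × 6.2 = 4.0672 ≈ 4 mm.

R ≈ 0.656 mm/hr; total ≈ 4 mm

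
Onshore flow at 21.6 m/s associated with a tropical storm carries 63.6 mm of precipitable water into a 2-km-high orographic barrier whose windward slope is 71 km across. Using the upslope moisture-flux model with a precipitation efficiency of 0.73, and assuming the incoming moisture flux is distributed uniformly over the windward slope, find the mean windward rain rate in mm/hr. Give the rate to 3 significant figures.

R ≈ 50.8 mm/hr

Incoming column moisture flux per unit ridge length: F = V × PW = 21.6 × 63.6 = 1373.76 mm·m/s.
Spread over the 71 km slope with efficiency ε = 0.73: R = ε·F/W = 0.73 × 1373.76 / 71000 m = 1.412e-02 mm/s.
R = 1.412e-02 × 3600 = 50.8 mm/hr.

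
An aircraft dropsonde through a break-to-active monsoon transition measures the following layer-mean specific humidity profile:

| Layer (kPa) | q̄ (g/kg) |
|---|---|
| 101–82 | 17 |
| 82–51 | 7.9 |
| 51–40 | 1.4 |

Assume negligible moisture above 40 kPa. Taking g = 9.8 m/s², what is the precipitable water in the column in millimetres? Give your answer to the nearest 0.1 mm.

Precipitable water is the column-integrated vapour mass per unit area: PW = (1/g) Σ q̄ Δp, with q in kg/kg and Δp in Pa (1 kg/m² of water = 1 mm).
Layer 101–82 kPa: Δp = 190 hPa = 19000 Pa, q̄ = 0.017 kg/kg → 0.017 × 19000 / 9.8 = 32.96 mm
Layer 82–51 kPa: Δp = 310 hPa = 31000 Pa, q̄ = 0.0079 kg/kg → 0.0079 × 31000 / 9.8 = 24.99 mm
Layer 51–40 kPa: Δp = 110 hPa = 11000 Pa, q̄ = 0.0014 kg/kg → 0.0014 × 11000 / 9.8 = 1.57 mm
PW = 32.96 + 24.99 + 1.57 = 59.52 ≈ 59.5 mm.

PW ≈ 59.5 mm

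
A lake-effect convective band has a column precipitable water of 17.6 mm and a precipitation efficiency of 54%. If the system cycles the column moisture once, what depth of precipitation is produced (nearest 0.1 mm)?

Precipitation = ε × PW = 0.54 × 17.6 = 9.5 mm.

precipitation ≈ 9.5 mm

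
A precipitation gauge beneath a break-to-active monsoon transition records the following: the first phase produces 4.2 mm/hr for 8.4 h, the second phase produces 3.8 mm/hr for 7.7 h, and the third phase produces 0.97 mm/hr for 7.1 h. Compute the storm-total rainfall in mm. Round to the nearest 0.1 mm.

total ≈ 71.4 mm

Total = Σ Rᵢ Δtᵢ = 4.2 × 8.4 + 3.8 × 7.7 + 0.97 × 7.1
      = 35.28 + 29.26 + 6.887 = 71.4 mm.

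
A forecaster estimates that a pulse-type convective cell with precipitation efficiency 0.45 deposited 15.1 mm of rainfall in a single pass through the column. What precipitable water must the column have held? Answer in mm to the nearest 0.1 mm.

PW = rainfall / ε = 15.1 / 0.45 = 33.6 mm.

PW ≈ 33.6 mm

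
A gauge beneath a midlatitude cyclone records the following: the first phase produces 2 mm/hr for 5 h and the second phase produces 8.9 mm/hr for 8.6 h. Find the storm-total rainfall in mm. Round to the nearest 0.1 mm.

Total = Σ Rᵢ Δtᵢ = 2 × 5 + 8.9 × 8.6
      = 10 + 76.54 = 86.5 mm.

total ≈ 86.5 mm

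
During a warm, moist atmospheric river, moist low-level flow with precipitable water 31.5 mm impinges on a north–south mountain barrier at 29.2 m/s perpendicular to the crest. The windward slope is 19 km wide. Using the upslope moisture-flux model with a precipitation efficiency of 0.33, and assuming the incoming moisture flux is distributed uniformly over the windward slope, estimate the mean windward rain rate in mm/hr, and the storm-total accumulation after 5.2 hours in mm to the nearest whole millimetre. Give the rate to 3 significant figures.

R ≈ 57.5 mm/hr; total ≈ 299 mm

Incoming column moisture flux per unit ridge length: F = V × PW = 29.2 × 31.5 = 919.8 mm·m/s.
Spread over the 19 km slope with efficiency ε = 0.33: R = ε·F/W = 0.33 × 919.8 / 19000 m = 1.598e-02 mm/s.
R = 1.598e-02 × 3600 = 57.5 mm/hr.
Over 5.2 h: total = 57.5 × 5.2 = 299 mm.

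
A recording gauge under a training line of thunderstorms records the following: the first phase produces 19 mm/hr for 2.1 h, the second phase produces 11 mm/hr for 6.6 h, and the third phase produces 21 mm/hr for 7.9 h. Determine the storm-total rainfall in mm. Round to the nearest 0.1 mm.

total ≈ 278.4 mm

Total = Σ Rᵢ Δtᵢ = 19 × 2.1 + 11 × 6.6 + 21 × 7.9
      = 39.9 + 72.6 + 165.9 = 278.4 mm.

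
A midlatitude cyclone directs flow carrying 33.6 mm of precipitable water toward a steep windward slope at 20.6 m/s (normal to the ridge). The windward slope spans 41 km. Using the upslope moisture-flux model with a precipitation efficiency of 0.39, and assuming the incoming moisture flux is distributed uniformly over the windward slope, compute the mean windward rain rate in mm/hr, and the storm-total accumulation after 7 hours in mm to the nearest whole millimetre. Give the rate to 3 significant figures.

Incoming column moisture flux per unit ridge length: F = V × PW = 20.6 × 33.6 = 692.16 mm·m/s.
Spread over the 41 km slope with efficiency ε = 0.39: R = ε·F/W = 0.39 × 692.16 / 41000 m = 6.584e-03 mm/s.
R = 6.584e-03 × 3600 = 23.7 mm/hr.
Over 7 h: total = 23.7 × 7 = 165.9 ≈ 166 mm.

R ≈ 23.7 mm/hr; total ≈ 166 mm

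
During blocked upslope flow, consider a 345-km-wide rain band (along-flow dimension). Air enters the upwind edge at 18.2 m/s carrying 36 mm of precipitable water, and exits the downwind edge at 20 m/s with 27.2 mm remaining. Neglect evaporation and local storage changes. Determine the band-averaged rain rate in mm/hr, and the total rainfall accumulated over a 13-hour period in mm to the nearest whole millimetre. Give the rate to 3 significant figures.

Column moisture flux per unit crosswind length is F = V × PW.
Inflow: F_in = 18.2 × 36 = 655.2 mm·m/s
Outflow: F_out = 20 × 27.2 = 544 mm·m/s
Steady-state rate R = (F_in − F_out)/L = (655.2 − 544) / 345000 m = 3.223e-04 mm/s.
R = 3.223e-04 × 3600 = 1.16 mm/hr.
Over 13 h: total = 1.16 × 13 = 15.08 ≈ 15 mm.

R ≈ 1.16 mm/hr; total ≈ 15 mm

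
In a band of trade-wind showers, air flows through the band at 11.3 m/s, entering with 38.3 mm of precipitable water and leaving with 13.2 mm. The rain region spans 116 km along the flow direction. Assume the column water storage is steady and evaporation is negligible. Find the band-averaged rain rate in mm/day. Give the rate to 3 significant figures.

Column moisture flux per unit crosswind length is F = V × PW.
Inflow: F_in = 11.3 × 38.3 = 432.79 mm·m/s
Outflow: F_out = 11.3 × 13.2 = 149.16 mm·m/s
Steady-state rate R = (F_in − F_out)/L = (432.79 − 149.16) / 116000 m = 2.445e-03 mm/s.
R = 2.445e-03 × 3600 × 24 = 211 mm/day.

R ≈ 211 mm/day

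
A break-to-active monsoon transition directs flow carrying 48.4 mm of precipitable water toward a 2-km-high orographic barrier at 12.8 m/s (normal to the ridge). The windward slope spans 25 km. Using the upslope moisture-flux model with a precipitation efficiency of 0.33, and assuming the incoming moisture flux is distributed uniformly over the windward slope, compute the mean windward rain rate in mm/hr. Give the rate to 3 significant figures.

R ≈ 29.4 mm/hr

Incoming column moisture flux per unit ridge length: F = V × PW = 12.8 × 48.4 = 619.52 mm·m/s.
Spread over the 25 km slope with efficiency ε = 0.33: R = ε·F/W = 0.33 × 619.52 / 25000 m = 8.178e-03 mm/s.
R = 8.178e-03 × 3600 = 29.4 mm/hr.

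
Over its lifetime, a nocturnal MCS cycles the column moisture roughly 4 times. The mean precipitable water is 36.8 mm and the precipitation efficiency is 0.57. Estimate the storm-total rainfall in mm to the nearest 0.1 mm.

Each cycle deposits ε × PW = 0.57 × 36.8 = 20.976 mm.
Over 4 cycles: 4 × 20.976 = 83.9 mm.

rainfall ≈ 83.9 mm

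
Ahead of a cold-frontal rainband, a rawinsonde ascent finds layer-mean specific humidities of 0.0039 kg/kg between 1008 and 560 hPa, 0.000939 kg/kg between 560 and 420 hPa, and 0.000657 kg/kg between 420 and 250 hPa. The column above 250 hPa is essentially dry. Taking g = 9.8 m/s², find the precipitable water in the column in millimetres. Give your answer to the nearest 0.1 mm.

PW ≈ 20.3 mm

Precipitable water is the column-integrated vapour mass per unit area: PW = (1/g) Σ q̄ Δp, with q in kg/kg and Δp in Pa (1 kg/m² of water = 1 mm).
Layer 1008–560 hPa: Δp = 448 hPa = 44800 Pa, q̄ = 0.0039 kg/kg → 0.0039 × 44800 / 9.8 = 17.83 mm
Layer 560–420 hPa: Δp = 140 hPa = 14000 Pa, q̄ = 0.000939 kg/kg → 0.000939 × 14000 / 9.8 = 1.34 mm
Layer 420–250 hPa: Δp = 170 hPa = 17000 Pa, q̄ = 0.000657 kg/kg → 0.000657 × 17000 / 9.8 = 1.14 mm
PW = 17.83 + 1.34 + 1.14 = 20.31 ≈ 20.3 mm.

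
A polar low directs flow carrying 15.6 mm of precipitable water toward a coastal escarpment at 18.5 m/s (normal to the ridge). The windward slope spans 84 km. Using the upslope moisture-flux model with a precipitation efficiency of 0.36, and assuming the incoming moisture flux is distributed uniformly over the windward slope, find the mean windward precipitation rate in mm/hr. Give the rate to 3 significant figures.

Incoming column moisture flux per unit ridge length: F = V × PW = 18.5 × 15.6 = 288.6 mm·m/s.
Spread over the 84 km slope with efficiency ε = 0.36: R = ε·F/W = 0.36 × 288.6 / 84000 m = 1.237e-03 mm/s.
R = 1.237e-03 × 3600 = 4.45 mm/hr.

R ≈ 4.45 mm/hr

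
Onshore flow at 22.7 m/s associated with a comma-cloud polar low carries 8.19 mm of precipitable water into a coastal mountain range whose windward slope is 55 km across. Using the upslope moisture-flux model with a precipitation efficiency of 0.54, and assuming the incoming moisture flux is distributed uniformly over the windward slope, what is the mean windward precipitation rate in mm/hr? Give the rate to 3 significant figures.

R ≈ 6.57 mm/hr

Incoming column moisture flux per unit ridge length: F = V × PW = 22.7 × 8.19 = 185.913 mm·m/s.
Spread over the 55 km slope with efficiency ε = 0.54: R = ε·F/W = 0.54 × 185.913 / 55000 m = 1.825e-03 mm/s.
R = 1.825e-03 × 3600 = 6.57 mm/hr.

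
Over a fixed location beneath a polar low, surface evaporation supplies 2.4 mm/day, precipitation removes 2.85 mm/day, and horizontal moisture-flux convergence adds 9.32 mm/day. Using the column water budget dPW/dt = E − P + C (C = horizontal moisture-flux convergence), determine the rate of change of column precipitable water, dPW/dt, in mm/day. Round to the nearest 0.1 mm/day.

dPW/dt ≈ 8.9 mm/day

dPW/dt = E − P + C = 2.4 − 2.85 + (9.32) = 8.9 mm/day.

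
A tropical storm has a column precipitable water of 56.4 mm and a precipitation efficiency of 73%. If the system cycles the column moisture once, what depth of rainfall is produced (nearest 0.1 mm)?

Rainfall = ε × PW = 0.73 × 56.4 = 41.2 mm.

rainfall ≈ 41.2 mm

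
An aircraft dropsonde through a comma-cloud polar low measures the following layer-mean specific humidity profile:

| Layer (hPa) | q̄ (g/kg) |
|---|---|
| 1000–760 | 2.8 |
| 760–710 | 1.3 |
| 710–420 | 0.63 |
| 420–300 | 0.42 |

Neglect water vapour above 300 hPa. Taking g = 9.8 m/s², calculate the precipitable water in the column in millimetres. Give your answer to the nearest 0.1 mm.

Precipitable water is the column-integrated vapour mass per unit area: PW = (1/g) Σ q̄ Δp, with q in kg/kg and Δp in Pa (1 kg/m² of water = 1 mm).
Layer 1000–760 hPa: Δp = 240 hPa = 24000 Pa, q̄ = 0.0028 kg/kg → 0.0028 × 24000 / 9.8 = 6.86 mm
Layer 760–710 hPa: Δp = 50 hPa = 5000 Pa, q̄ = 0.0013 kg/kg → 0.0013 × 5000 / 9.8 = 0.66 mm
Layer 710–420 hPa: Δp = 290 hPa = 29000 Pa, q̄ = 0.00063 kg/kg → 0.00063 × 29000 / 9.8 = 1.86 mm
Layer 420–300 hPa: Δp = 120 hPa = 12000 Pa, q̄ = 0.00042 kg/kg → 0.00042 × 12000 / 9.8 = 0.51 mm
PW = 6.86 + 0.66 + 1.86 + 0.51 = 9.89 ≈ 9.9 mm.

PW ≈ 9.9 mm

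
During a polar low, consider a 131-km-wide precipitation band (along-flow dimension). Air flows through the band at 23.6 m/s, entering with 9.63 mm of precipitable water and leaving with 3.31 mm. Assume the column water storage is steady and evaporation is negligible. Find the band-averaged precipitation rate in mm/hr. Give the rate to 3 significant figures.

Column moisture flux per unit crosswind length is F = V × PW.
Inflow: F_in = 23.6 × 9.63 = 227.268 mm·m/s
Outflow: F_out = 23.6 × 3.31 = 78.116 mm·m/s
Steady-state rate R = (F_in − F_out)/L = (227.268 − 78.116) / 131000 m = 1.139e-03 mm/s.
R = 1.139e-03 × 3600 = 4.10 mm/hr.

R ≈ 4.10 mm/hr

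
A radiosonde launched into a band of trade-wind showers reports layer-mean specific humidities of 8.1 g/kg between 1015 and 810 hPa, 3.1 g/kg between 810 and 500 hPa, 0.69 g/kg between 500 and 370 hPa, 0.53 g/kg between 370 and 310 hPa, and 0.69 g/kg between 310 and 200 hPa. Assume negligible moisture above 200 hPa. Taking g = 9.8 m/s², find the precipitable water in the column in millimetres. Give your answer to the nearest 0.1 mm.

PW ≈ 28.8 mm

Precipitable water is the column-integrated vapour mass per unit area: PW = (1/g) Σ q̄ Δp, with q in kg/kg and Δp in Pa (1 kg/m² of water = 1 mm).
Layer 1015–810 hPa: Δp = 205 hPa = 20500 Pa, q̄ = 0.0081 kg/kg → 0.0081 × 20500 / 9.8 = 16.94 mm
Layer 810–500 hPa: Δp = 310 hPa = 31000 Pa, q̄ = 0.0031 kg/kg → 0.0031 × 31000 / 9.8 = 9.81 mm
Layer 500–370 hPa: Δp = 130 hPa = 13000 Pa, q̄ = 0.00069 kg/kg → 0.00069 × 13000 / 9.8 = 0.92 mm
Layer 370–310 hPa: Δp = 60 hPa = 6000 Pa, q̄ = 0.00053 kg/kg → 0.00053 × 6000 / 9.8 = 0.32 mm
Layer 310–200 hPa: Δp = 110 hPa = 11000 Pa, q̄ = 0.00069 kg/kg → 0.00069 × 11000 / 9.8 = 0.77 mm
PW = 16.94 + 9.81 + 0.92 + 0.32 + 0.77 = 28.76 ≈ 28.8 mm.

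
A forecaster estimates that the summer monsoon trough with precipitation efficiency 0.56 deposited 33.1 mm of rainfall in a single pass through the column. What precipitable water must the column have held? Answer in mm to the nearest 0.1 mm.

PW ≈ 59.1 mm

PW = rainfall / ε = 33.1 / 0.56 = 59.1 mm.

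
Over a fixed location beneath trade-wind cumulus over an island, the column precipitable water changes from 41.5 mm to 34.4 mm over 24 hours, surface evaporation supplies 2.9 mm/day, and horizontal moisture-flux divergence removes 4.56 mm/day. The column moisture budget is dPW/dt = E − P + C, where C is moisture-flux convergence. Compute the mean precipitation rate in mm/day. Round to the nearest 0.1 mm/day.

P ≈ 5.4 mm/day

dPW/dt = (34.4 − 41.5) mm / (24/24 day) = -7.100 mm/day.
P = E + C − dPW/dt = 2.9 + (-4.56) − (-7.100) = 5.4 mm/day.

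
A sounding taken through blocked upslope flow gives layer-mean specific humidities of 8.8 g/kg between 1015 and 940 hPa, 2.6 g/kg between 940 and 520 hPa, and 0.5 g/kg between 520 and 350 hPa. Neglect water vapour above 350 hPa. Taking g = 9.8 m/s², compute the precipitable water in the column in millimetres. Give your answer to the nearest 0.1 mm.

Precipitable water is the column-integrated vapour mass per unit area: PW = (1/g) Σ q̄ Δp, with q in kg/kg and Δp in Pa (1 kg/m² of water = 1 mm).
Layer 1015–940 hPa: Δp = 75 hPa = 7500 Pa, q̄ = 0.0088 kg/kg → 0.0088 × 7500 / 9.8 = 6.73 mm
Layer 940–520 hPa: Δp = 420 hPa = 42000 Pa, q̄ = 0.0026 kg/kg → 0.0026 × 42000 / 9.8 = 11.14 mm
Layer 520–350 hPa: Δp = 170 hPa = 17000 Pa, q̄ = 0.0005 kg/kg → 0.0005 × 17000 / 9.8 = 0.87 mm
PW = 6.73 + 11.14 + 0.87 = 18.74 ≈ 18.7 mm.

PW ≈ 18.7 mm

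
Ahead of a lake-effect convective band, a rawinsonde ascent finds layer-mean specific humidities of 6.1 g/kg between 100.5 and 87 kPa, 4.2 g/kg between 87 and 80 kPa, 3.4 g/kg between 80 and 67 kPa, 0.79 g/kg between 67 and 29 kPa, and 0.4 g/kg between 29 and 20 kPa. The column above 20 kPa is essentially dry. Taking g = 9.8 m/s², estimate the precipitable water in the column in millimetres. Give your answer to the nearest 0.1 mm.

Precipitable water is the column-integrated vapour mass per unit area: PW = (1/g) Σ q̄ Δp, with q in kg/kg and Δp in Pa (1 kg/m² of water = 1 mm).
Layer 100.5–87 kPa: Δp = 135 hPa = 13500 Pa, q̄ = 0.0061 kg/kg → 0.0061 × 13500 / 9.8 = 8.40 mm
Layer 87–80 kPa: Δp = 70 hPa = 7000 Pa, q̄ = 0.0042 kg/kg → 0.0042 × 7000 / 9.8 = 3.00 mm
Layer 80–67 kPa: Δp = 130 hPa = 13000 Pa, q̄ = 0.0034 kg/kg → 0.0034 × 13000 / 9.8 = 4.51 mm
Layer 67–29 kPa: Δp = 380 hPa = 38000 Pa, q̄ = 0.00079 kg/kg → 0.00079 × 38000 / 9.8 = 3.06 mm
Layer 29–20 kPa: Δp = 90 hPa = 9000 Pa, q̄ = 0.0004 kg/kg → 0.0004 × 9000 / 9.8 = 0.37 mm
PW = 8.40 + 3.00 + 4.51 + 3.06 + 0.37 = 19.34 ≈ 19.3 mm.

PW ≈ 19.3 mm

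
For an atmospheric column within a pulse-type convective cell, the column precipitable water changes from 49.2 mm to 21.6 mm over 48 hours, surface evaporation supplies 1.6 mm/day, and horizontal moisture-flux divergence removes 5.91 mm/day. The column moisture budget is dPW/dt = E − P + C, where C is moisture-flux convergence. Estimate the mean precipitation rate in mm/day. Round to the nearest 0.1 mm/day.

P ≈ 9.5 mm/day

dPW/dt = (21.6 − 49.2) mm / (48/24 day) = -13.800 mm/day.
P = E + C − dPW/dt = 1.6 + (-5.91) − (-13.800) = 9.5 mm/day.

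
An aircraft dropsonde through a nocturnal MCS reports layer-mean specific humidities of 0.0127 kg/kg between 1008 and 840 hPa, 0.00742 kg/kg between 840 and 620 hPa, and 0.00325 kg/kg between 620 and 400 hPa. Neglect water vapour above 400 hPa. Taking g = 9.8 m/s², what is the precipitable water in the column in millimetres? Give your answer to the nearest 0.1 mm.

PW ≈ 45.7 mm

Precipitable water is the column-integrated vapour mass per unit area: PW = (1/g) Σ q̄ Δp, with q in kg/kg and Δp in Pa (1 kg/m² of water = 1 mm).
Layer 1008–840 hPa: Δp = 168 hPa = 16800 Pa, q̄ = 0.0127 kg/kg → 0.0127 × 16800 / 9.8 = 21.77 mm
Layer 840–620 hPa: Δp = 220 hPa = 22000 Pa, q̄ = 0.00742 kg/kg → 0.00742 × 22000 / 9.8 = 16.66 mm
Layer 620–400 hPa: Δp = 220 hPa = 22000 Pa, q̄ = 0.00325 kg/kg → 0.00325 × 22000 / 9.8 = 7.30 mm
PW = 21.77 + 16.66 + 7.30 = 45.73 ≈ 45.7 mm.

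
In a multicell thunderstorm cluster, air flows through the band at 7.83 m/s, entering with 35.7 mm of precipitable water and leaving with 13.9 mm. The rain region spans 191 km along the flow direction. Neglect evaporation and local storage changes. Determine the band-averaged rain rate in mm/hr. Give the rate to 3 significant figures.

Column moisture flux per unit crosswind length is F = V × PW.
Inflow: F_in = 7.83 × 35.7 = 279.531 mm·m/s
Outflow: F_out = 7.83 × 13.9 = 108.837 mm·m/s
Steady-state rate R = (F_in − F_out)/L = (279.531 − 108.837) / 191000 m = 8.937e-04 mm/s.
R = 8.937e-04 × 3600 = 3.22 mm/hr.

R ≈ 3.22 mm/hr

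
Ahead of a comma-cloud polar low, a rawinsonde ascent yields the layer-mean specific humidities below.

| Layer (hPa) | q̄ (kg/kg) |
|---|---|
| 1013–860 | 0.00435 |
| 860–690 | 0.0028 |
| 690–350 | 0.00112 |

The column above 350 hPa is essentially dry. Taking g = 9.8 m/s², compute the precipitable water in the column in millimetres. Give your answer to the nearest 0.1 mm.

PW ≈ 15.5 mm

Precipitable water is the column-integrated vapour mass per unit area: PW = (1/g) Σ q̄ Δp, with q in kg/kg and Δp in Pa (1 kg/m² of water = 1 mm).
Layer 1013–860 hPa: Δp = 153 hPa = 15300 Pa, q̄ = 0.00435 kg/kg → 0.00435 × 15300 / 9.8 = 6.79 mm
Layer 860–690 hPa: Δp = 170 hPa = 17000 Pa, q̄ = 0.0028 kg/kg → 0.0028 × 17000 / 9.8 = 4.86 mm
Layer 690–350 hPa: Δp = 340 hPa = 34000 Pa, q̄ = 0.00112 kg/kg → 0.00112 × 34000 / 9.8 = 3.89 mm
PW = 6.79 + 4.86 + 3.89 = 15.54 ≈ 15.5 mm.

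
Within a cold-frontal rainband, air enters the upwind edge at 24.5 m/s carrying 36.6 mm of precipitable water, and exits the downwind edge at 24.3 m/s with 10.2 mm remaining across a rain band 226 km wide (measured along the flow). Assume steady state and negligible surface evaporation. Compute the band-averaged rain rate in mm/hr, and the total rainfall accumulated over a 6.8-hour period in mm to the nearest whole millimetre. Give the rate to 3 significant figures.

R ≈ 10.3 mm/hr; total ≈ 70 mm

Column moisture flux per unit crosswind length is F = V × PW.
Inflow: F_in = 24.5 × 36.6 = 896.7 mm·m/s
Outflow: F_out = 24.3 × 10.2 = 247.86 mm·m/s
Steady-state rate R = (F_in − F_out)/L = (896.7 − 247.86) / 226000 m = 2.871e-03 mm/s.
R = 2.871e-03 × 3600 = 10.3 mm/hr.
Over 6.8 h: total = 10.3 × 6.8 = 70.04 ≈ 70 mm.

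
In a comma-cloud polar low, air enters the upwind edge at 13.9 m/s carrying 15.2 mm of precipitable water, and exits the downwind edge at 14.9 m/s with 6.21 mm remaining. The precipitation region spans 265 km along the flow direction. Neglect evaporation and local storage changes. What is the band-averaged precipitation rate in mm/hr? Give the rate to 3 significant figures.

R ≈ 1.61 mm/hr

Column moisture flux per unit crosswind length is F = V × PW.
Inflow: F_in = 13.9 × 15.2 = 211.28 mm·m/s
Outflow: F_out = 14.9 × 6.21 = 92.529 mm·m/s
Steady-state rate R = (F_in − F_out)/L = (211.28 − 92.529) / 265000 m = 4.481e-04 mm/s.
R = 4.481e-04 × 3600 = 1.61 mm/hr.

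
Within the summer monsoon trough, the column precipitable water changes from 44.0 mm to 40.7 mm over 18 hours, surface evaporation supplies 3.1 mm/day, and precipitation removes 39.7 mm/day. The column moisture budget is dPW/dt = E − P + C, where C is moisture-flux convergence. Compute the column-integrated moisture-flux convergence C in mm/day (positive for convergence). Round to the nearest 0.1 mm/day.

C ≈ 32.2 mm/day

dPW/dt = (40.7 − 44.0) mm / (18/24 day) = -4.400 mm/day.
C = dPW/dt − E + P = (-4.400) − 3.1 + 39.7 = 32.2 mm/day.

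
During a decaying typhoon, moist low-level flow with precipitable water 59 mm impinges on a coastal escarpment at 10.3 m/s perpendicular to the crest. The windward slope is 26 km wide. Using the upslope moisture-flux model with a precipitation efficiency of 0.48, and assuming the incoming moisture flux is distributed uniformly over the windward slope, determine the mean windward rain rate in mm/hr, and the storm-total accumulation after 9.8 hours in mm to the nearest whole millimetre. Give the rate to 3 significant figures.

Incoming column moisture flux per unit ridge length: F = V × PW = 10.3 × 59 = 607.7 mm·m/s.
Spread over the 26 km slope with efficiency ε = 0.48: R = ε·F/W = 0.48 × 607.7 / 26000 m = 1.122e-02 mm/s.
R = 1.122e-02 × 3600 = 40.4 mm/hr.
Over 9.8 h: total = 40.4 × 9.8 = 395.92 ≈ 396 mm.

R ≈ 40.4 mm/hr; total ≈ 396 mm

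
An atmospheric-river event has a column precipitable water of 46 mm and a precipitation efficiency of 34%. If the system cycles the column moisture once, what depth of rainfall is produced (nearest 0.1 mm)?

Rainfall = ε × PW = 0.34 × 46 = 15.6 mm.

rainfall ≈ 15.6 mm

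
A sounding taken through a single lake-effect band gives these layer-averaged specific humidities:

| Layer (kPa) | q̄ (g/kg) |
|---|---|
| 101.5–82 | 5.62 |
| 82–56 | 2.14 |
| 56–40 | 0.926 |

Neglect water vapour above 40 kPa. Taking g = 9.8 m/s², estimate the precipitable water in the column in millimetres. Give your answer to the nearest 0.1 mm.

PW ≈ 18.4 mm

Precipitable water is the column-integrated vapour mass per unit area: PW = (1/g) Σ q̄ Δp, with q in kg/kg and Δp in Pa (1 kg/m² of water = 1 mm).
Layer 101.5–82 kPa: Δp = 195 hPa = 19500 Pa, q̄ = 0.00562 kg/kg → 0.00562 × 19500 / 9.8 = 11.18 mm
Layer 82–56 kPa: Δp = 260 hPa = 26000 Pa, q̄ = 0.00214 kg/kg → 0.00214 × 26000 / 9.8 = 5.68 mm
Layer 56–40 kPa: Δp = 160 hPa = 16000 Pa, q̄ = 0.000926 kg/kg → 0.000926 × 16000 / 9.8 = 1.51 mm
PW = 11.18 + 5.68 + 1.51 = 18.37 ≈ 18.4 mm.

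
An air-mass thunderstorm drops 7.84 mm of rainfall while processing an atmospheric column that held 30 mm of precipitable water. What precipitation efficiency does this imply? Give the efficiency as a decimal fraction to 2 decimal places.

ε = rainfall / PW = 7.84 / 30 = 0.26.

ε ≈ 0.26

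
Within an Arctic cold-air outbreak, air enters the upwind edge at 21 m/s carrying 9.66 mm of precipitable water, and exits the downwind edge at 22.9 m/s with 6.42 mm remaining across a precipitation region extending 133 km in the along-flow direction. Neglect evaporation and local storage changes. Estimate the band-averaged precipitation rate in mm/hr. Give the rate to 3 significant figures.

Column moisture flux per unit crosswind length is F = V × PW.
Inflow: F_in = 21 × 9.66 = 202.86 mm·m/s
Outflow: F_out = 22.9 × 6.42 = 147.018 mm·m/s
Steady-state rate R = (F_in − F_out)/L = (202.86 − 147.018) / 133000 m = 4.199e-04 mm/s.
R = 4.199e-04 × 3600 = 1.51 mm/hr.

R ≈ 1.51 mm/hr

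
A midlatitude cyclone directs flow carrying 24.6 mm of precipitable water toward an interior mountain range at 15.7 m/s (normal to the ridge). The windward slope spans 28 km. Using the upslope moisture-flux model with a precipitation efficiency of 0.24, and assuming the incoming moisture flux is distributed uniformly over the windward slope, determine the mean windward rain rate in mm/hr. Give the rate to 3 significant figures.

R ≈ 11.9 mm/hr

Incoming column moisture flux per unit ridge length: F = V × PW = 15.7 × 24.6 = 386.22 mm·m/s.
Spread over the 28 km slope with efficiency ε = 0.24: R = ε·F/W = 0.24 × 386.22 / 28000 m = 3.310e-03 mm/s.
R = 3.310e-03 × 3600 = 11.9 mm/hr.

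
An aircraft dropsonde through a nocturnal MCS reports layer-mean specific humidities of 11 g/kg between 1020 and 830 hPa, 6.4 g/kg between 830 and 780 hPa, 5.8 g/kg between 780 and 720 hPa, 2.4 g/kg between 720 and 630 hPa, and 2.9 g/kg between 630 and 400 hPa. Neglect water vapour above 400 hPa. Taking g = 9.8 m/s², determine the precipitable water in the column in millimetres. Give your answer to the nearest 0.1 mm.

Precipitable water is the column-integrated vapour mass per unit area: PW = (1/g) Σ q̄ Δp, with q in kg/kg and Δp in Pa (1 kg/m² of water = 1 mm).
Layer 1020–830 hPa: Δp = 190 hPa = 19000 Pa, q̄ = 0.011 kg/kg → 0.011 × 19000 / 9.8 = 21.33 mm
Layer 830–780 hPa: Δp = 50 hPa = 5000 Pa, q̄ = 0.0064 kg/kg → 0.0064 × 5000 / 9.8 = 3.27 mm
Layer 780–720 hPa: Δp = 60 hPa = 6000 Pa, q̄ = 0.0058 kg/kg → 0.0058 × 6000 / 9.8 = 3.55 mm
Layer 720–630 hPa: Δp = 90 hPa = 9000 Pa, q̄ = 0.0024 kg/kg → 0.0024 × 9000 / 9.8 = 2.20 mm
Layer 630–400 hPa: Δp = 230 hPa = 23000 Pa, q̄ = 0.0029 kg/kg → 0.0029 × 23000 / 9.8 = 6.81 mm
PW = 21.33 + 3.27 + 3.55 + 2.20 + 6.81 = 37.16 ≈ 37.2 mm.

PW ≈ 37.2 mm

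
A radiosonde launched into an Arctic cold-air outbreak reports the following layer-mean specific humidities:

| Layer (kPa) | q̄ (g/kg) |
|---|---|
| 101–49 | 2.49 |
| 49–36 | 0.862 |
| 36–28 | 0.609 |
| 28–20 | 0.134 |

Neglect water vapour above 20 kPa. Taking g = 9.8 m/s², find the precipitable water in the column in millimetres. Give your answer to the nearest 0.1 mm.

PW ≈ 15.0 mm

Precipitable water is the column-integrated vapour mass per unit area: PW = (1/g) Σ q̄ Δp, with q in kg/kg and Δp in Pa (1 kg/m² of water = 1 mm).
Layer 101–49 kPa: Δp = 520 hPa = 52000 Pa, q̄ = 0.00249 kg/kg → 0.00249 × 52000 / 9.8 = 13.21 mm
Layer 49–36 kPa: Δp = 130 hPa = 13000 Pa, q̄ = 0.000862 kg/kg → 0.000862 × 13000 / 9.8 = 1.14 mm
Layer 36–28 kPa: Δp = 80 hPa = 8000 Pa, q̄ = 0.000609 kg/kg → 0.000609 × 8000 / 9.8 = 0.50 mm
Layer 28–20 kPa: Δp = 80 hPa = 8000 Pa, q̄ = 0.000134 kg/kg → 0.000134 × 8000 / 9.8 = 0.11 mm
PW = 13.21 + 1.14 + 0.50 + 0.11 = 14.96 ≈ 15.0 mm.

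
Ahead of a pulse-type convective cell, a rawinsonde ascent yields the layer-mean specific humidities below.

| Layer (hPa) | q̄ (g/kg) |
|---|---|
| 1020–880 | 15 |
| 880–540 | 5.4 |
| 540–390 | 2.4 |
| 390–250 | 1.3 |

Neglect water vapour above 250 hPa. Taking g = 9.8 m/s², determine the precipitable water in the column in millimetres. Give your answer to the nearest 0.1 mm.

Precipitable water is the column-integrated vapour mass per unit area: PW = (1/g) Σ q̄ Δp, with q in kg/kg and Δp in Pa (1 kg/m² of water = 1 mm).
Layer 1020–880 hPa: Δp = 140 hPa = 14000 Pa, q̄ = 0.015 kg/kg → 0.015 × 14000 / 9.8 = 21.43 mm
Layer 880–540 hPa: Δp = 340 hPa = 34000 Pa, q̄ = 0.0054 kg/kg → 0.0054 × 34000 / 9.8 = 18.73 mm
Layer 540–390 hPa: Δp = 150 hPa = 15000 Pa, q̄ = 0.0024 kg/kg → 0.0024 × 15000 / 9.8 = 3.67 mm
Layer 390–250 hPa: Δp = 140 hPa = 14000 Pa, q̄ = 0.0013 kg/kg → 0.0013 × 14000 / 9.8 = 1.86 mm
PW = 21.43 + 18.73 + 3.67 + 1.86 = 45.69 ≈ 45.7 mm.

PW ≈ 45.7 mm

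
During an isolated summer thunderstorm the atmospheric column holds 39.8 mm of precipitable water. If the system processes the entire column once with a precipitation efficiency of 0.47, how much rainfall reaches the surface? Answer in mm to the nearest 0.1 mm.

rainfall ≈ 18.7 mm

Rainfall = ε × PW = 0.47 × 39.8 = 18.7 mm.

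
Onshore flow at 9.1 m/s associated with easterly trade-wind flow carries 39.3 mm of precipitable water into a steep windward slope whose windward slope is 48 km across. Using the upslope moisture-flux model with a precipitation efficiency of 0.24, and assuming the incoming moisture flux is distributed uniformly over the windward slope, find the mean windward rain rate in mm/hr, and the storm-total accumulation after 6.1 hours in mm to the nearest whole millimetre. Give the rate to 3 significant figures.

R ≈ 6.44 mm/hr; total ≈ 39 mm

Incoming column moisture flux per unit ridge length: F = V × PW = 9.1 × 39.3 = 357.63 mm·m/s.
Spread over the 48 km slope with efficiency ε = 0.24: R = ε·F/W = 0.24 × 357.63 / 48000 m = 1.788e-03 mm/s.
R = 1.788e-03 × 3600 = 6.44 mm/hr.
Over 6.1 h: total = 6.44 × 6.1 = 39.284 ≈ 39 mm.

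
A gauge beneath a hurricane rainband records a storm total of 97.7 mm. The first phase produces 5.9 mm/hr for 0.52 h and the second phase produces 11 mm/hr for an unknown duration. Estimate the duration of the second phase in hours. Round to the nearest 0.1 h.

duration ≈ 8.6 h

Known phases: 5.9 × 0.52 = 3.068 mm.
Remaining depth = 97.7 − 3.068 = 94.632 mm.
Duration = 94.632 / 11 = 8.6 h.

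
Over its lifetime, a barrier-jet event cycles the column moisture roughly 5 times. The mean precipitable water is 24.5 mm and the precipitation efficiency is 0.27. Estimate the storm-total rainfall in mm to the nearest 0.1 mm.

Each cycle deposits ε × PW = 0.27 × 24.5 = 6.615 mm.
Over 5 cycles: 5 × 6.615 = 33.1 mm.

rainfall ≈ 33.1 mm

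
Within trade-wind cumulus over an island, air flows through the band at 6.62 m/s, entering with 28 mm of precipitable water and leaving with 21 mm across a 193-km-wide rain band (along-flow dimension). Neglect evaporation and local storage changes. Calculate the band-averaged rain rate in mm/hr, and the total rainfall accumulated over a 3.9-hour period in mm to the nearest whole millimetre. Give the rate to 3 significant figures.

Column moisture flux per unit crosswind length is F = V × PW.
Inflow: F_in = 6.62 × 28 = 185.36 mm·m/s
Outflow: F_out = 6.62 × 21 = 139.02 mm·m/s
Steady-state rate R = (F_in − F_out)/L = (185.36 − 139.02) / 193000 m = 2.401e-04 mm/s.
R = 2.401e-04 × 3600 = 0.864 mm/hr.
Over 3.9 h: total = 0.864 × 3.9 = 3.3696 ≈ 3 mm.

R ≈ 0.864 mm/hr; total ≈ 3 mm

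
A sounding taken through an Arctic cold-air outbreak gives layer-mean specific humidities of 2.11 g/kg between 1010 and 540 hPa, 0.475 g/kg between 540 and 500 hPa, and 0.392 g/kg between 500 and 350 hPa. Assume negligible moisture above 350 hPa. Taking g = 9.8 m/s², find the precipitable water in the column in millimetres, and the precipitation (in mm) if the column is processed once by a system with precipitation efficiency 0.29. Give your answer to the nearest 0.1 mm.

PW ≈ 10.9 mm; precipitation ≈ 3.2 mm

Precipitable water is the column-integrated vapour mass per unit area: PW = (1/g) Σ q̄ Δp, with q in kg/kg and Δp in Pa (1 kg/m² of water = 1 mm).
Layer 1010–540 hPa: Δp = 470 hPa = 47000 Pa, q̄ = 0.00211 kg/kg → 0.00211 × 47000 / 9.8 = 10.12 mm
Layer 540–500 hPa: Δp = 40 hPa = 4000 Pa, q̄ = 0.000475 kg/kg → 0.000475 × 4000 / 9.8 = 0.19 mm
Layer 500–350 hPa: Δp = 150 hPa = 15000 Pa, q̄ = 0.000392 kg/kg → 0.000392 × 15000 / 9.8 = 0.60 mm
PW = 10.12 + 0.19 + 0.60 = 10.91 ≈ 10.9 mm.
Precipitation = ε × PW = 0.29 × 10.9 = 3.2 mm.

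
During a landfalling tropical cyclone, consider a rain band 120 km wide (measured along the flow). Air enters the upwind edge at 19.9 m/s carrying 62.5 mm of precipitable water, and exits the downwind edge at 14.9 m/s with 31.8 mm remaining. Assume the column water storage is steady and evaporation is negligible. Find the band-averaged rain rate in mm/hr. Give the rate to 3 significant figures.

Column moisture flux per unit crosswind length is F = V × PW.
Inflow: F_in = 19.9 × 62.5 = 1243.75 mm·m/s
Outflow: F_out = 14.9 × 31.8 = 473.82 mm·m/s
Steady-state rate R = (F_in − F_out)/L = (1243.75 − 473.82) / 120000 m = 6.416e-03 mm/s.
R = 6.416e-03 × 3600 = 23.1 mm/hr.

R ≈ 23.1 mm/hr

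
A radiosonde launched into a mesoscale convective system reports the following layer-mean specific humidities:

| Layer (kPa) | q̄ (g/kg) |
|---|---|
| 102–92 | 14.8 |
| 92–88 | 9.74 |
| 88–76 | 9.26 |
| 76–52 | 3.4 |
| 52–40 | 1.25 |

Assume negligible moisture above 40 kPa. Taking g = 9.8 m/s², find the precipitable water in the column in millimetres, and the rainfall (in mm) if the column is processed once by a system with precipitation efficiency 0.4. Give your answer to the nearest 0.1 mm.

Precipitable water is the column-integrated vapour mass per unit area: PW = (1/g) Σ q̄ Δp, with q in kg/kg and Δp in Pa (1 kg/m² of water = 1 mm).
Layer 102–92 kPa: Δp = 100 hPa = 10000 Pa, q̄ = 0.0148 kg/kg → 0.0148 × 10000 / 9.8 = 15.10 mm
Layer 92–88 kPa: Δp = 40 hPa = 4000 Pa, q̄ = 0.00974 kg/kg → 0.00974 × 4000 / 9.8 = 3.98 mm
Layer 88–76 kPa: Δp = 120 hPa = 12000 Pa, q̄ = 0.00926 kg/kg → 0.00926 × 12000 / 9.8 = 11.34 mm
Layer 76–52 kPa: Δp = 240 hPa = 24000 Pa, q̄ = 0.0034 kg/kg → 0.0034 × 24000 / 9.8 = 8.33 mm
Layer 52–40 kPa: Δp = 120 hPa = 12000 Pa, q̄ = 0.00125 kg/kg → 0.00125 × 12000 / 9.8 = 1.53 mm
PW = 15.10 + 3.98 + 11.34 + 8.33 + 1.53 = 40.28 ≈ 40.3 mm.
Rainfall = ε × PW = 0.4 × 40.3 = 16.1 mm.

PW ≈ 40.3 mm; rainfall ≈ 16.1 mm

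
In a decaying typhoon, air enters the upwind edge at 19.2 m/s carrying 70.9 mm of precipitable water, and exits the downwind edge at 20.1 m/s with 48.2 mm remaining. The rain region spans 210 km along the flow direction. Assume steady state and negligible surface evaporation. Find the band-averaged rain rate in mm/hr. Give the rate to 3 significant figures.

Column moisture flux per unit crosswind length is F = V × PW.
Inflow: F_in = 19.2 × 70.9 = 1361.28 mm·m/s
Outflow: F_out = 20.1 × 48.2 = 968.82 mm·m/s
Steady-state rate R = (F_in − F_out)/L = (1361.28 − 968.82) / 210000 m = 1.869e-03 mm/s.
R = 1.869e-03 × 3600 = 6.73 mm/hr.

R ≈ 6.73 mm/hr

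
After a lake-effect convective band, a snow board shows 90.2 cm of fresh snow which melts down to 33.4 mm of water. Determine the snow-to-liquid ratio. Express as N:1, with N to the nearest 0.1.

Ratio = snow depth / SWE = 902 mm / 33.4 mm = 27.0, i.e. 27.0:1.

ratio ≈ 27.0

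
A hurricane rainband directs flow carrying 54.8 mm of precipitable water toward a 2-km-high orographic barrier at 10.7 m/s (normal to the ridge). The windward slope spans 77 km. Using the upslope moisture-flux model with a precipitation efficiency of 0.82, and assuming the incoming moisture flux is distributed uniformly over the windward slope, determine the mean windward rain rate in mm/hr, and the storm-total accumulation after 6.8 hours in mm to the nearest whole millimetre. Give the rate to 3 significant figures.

R ≈ 22.5 mm/hr; total ≈ 153 mm

Incoming column moisture flux per unit ridge length: F = V × PW = 10.7 × 54.8 = 586.36 mm·m/s.
Spread over the 77 km slope with efficiency ε = 0.82: R = ε·F/W = 0.82 × 586.36 / 77000 m = 6.244e-03 mm/s.
R = 6.244e-03 × 3600 = 22.5 mm/hr.
Over 6.8 h: total = 22.5 × 6.8 = 153 mm.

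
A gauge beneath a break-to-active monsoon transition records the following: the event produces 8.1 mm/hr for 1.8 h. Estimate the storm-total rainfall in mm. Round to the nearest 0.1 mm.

Total = Σ Rᵢ Δtᵢ = 8.1 × 1.8
      = 14.58 = 14.6 mm.

total ≈ 14.6 mm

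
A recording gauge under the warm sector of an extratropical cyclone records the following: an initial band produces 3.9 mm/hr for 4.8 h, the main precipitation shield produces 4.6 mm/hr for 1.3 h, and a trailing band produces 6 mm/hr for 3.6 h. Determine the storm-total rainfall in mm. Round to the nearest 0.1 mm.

Total = Σ Rᵢ Δtᵢ = 3.9 × 4.8 + 4.6 × 1.3 + 6 × 3.6
      = 18.72 + 5.98 + 21.6 = 46.3 mm.

total ≈ 46.3 mm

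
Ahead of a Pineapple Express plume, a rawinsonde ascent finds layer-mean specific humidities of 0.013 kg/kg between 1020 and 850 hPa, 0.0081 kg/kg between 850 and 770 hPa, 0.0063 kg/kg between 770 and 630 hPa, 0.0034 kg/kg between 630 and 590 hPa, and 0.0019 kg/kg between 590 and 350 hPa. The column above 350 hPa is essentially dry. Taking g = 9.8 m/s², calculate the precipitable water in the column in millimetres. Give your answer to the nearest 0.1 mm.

PW ≈ 44.2 mm

Precipitable water is the column-integrated vapour mass per unit area: PW = (1/g) Σ q̄ Δp, with q in kg/kg and Δp in Pa (1 kg/m² of water = 1 mm).
Layer 1020–850 hPa: Δp = 170 hPa = 17000 Pa, q̄ = 0.013 kg/kg → 0.013 × 17000 / 9.8 = 22.55 mm
Layer 850–770 hPa: Δp = 80 hPa = 8000 Pa, q̄ = 0.0081 kg/kg → 0.0081 × 8000 / 9.8 = 6.61 mm
Layer 770–630 hPa: Δp = 140 hPa = 14000 Pa, q̄ = 0.0063 kg/kg → 0.0063 × 14000 / 9.8 = 9.00 mm
Layer 630–590 hPa: Δp = 40 hPa = 4000 Pa, q̄ = 0.0034 kg/kg → 0.0034 × 4000 / 9.8 = 1.39 mm
Layer 590–350 hPa: Δp = 240 hPa = 24000 Pa, q̄ = 0.0019 kg/kg → 0.0019 × 24000 / 9.8 = 4.65 mm
PW = 22.55 + 6.61 + 9.00 + 1.39 + 4.65 = 44.20 ≈ 44.2 mm.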